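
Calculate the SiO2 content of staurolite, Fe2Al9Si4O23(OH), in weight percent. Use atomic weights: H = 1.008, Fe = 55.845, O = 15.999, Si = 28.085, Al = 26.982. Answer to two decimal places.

28.21 wt%

M(Fe2Al9Si4O23(OH)) = 851.852 g/mol; M(SiO2) = 60.083 g/mol.
Moles SiO2 per formula unit = 4 Si ÷ 1 = 4.0000.
SiO2 fraction = (4.0000 × 60.083) / 851.852 = 240.332/851.852 = 0.2821.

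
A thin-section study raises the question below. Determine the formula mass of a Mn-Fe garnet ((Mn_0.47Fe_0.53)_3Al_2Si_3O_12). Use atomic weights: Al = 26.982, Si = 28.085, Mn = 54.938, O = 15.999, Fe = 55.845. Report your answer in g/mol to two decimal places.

The formula mass is the sum 1.41·54.938 + 1.59·55.845 + 2·26.982 + 3·28.085 + 12·15.999.

496.46 g/mol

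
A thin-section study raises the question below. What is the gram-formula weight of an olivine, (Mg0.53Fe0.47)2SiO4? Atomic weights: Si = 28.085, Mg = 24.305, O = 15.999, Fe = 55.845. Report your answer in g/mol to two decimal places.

170.34 g/mol

Mg: 1.06 × 24.305 = 25.7633
Fe: 0.94 × 55.845 = 52.4943
Si: 1 × 28.085 = 28.0850
O: 4 × 15.999 = 63.9960
Summing the contributions gives the formula mass.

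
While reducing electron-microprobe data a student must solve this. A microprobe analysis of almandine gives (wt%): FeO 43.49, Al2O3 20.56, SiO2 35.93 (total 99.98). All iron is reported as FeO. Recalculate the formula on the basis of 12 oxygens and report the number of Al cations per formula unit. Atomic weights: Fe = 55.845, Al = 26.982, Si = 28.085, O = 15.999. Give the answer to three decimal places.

43.49 wt% FeO ÷ 71.844 g/mol = 0.60534 mol, giving 0.60534 Fe and 0.60534 O.
20.56 wt% Al2O3 ÷ 101.961 g/mol = 0.20165 mol, giving 0.40330 Al and 0.60495 O.
35.93 wt% SiO2 ÷ 60.083 g/mol = 0.59801 mol, giving 0.59801 Si and 1.19602 O.
Oxygen sums to 2.40631; scaling by 12/2.40631 = 4.98689 puts the formula on 12 O.
Al: 0.40330 × 4.98689 = 2.011 atoms per formula unit.

2.011 Al apfu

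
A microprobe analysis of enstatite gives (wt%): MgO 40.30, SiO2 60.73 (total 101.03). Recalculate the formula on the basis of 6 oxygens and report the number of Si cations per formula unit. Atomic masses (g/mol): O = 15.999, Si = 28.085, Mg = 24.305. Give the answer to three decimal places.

40.30 wt% MgO ÷ 40.304 g/mol = 0.99990 mol, giving 0.99990 Mg and 0.99990 O.
60.73 wt% SiO2 ÷ 60.083 g/mol = 1.01077 mol, giving 1.01077 Si and 2.02154 O.
Oxygen sums to 3.02144; scaling by 6/3.02144 = 1.98581 puts the formula on 6 O.
Si: 1.01077 × 1.98581 = 2.007 atoms per formula unit.

2.007 Si apfu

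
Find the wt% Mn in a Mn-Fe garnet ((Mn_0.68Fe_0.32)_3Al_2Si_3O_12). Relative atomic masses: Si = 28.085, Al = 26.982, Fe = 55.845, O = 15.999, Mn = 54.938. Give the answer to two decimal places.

22.60 weight percent

Formula mass = 2.04*54.938 + 0.96*55.845 + 2*26.982 + 3*28.085 + 12*15.999 = 495.892 g/mol, of which 112.074 g is Mn.
So Mn makes up 112.074/495.892 = 0.2260 of the mass, i.e. 22.60%.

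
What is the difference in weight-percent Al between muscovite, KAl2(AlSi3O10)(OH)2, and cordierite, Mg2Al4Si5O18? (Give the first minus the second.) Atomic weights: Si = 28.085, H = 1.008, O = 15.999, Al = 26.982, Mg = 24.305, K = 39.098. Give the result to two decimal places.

1.87 percentage points

Al in KAl2(AlSi3O10)(OH)2: molar mass 398.303 g/mol; 3×26.982 = 80.946 g → 20.32 wt%.
Al in Mg2Al4Si5O18: molar mass 584.945 g/mol; 4×26.982 = 107.928 g → 18.45 wt%.
Difference = 20.32 − 18.45 = 1.87 percentage points.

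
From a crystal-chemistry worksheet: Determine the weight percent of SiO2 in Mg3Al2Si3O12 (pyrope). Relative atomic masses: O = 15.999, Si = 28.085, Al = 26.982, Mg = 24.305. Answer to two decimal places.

M(Mg3Al2Si3O12) = 403.122 g/mol; M(SiO2) = 60.083 g/mol.
Moles SiO2 per formula unit = 3 Si ÷ 1 = 3.0000.
SiO2 fraction = (3.0000 × 60.083) / 403.122 = 180.249/403.122 = 0.4471.

44.71 wt%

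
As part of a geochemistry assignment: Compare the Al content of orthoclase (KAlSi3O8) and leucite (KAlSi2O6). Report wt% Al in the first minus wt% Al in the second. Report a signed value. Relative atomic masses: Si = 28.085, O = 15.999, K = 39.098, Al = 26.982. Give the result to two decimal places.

M(KAlSi3O8) = 278.327 g/mol, so wt% Al = 26.982/278.327 × 100 = 9.69%.
M(KAlSi2O6) = 218.244 g/mol, so wt% Al = 26.982/218.244 × 100 = 12.36%.
9.69 − 12.36 = -2.67 pp.

-2.67 percentage points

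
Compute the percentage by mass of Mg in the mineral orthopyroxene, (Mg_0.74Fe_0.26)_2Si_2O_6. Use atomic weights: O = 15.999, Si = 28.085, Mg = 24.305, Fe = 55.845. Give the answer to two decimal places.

16.56 mass %

Formula mass = 1.48×24.305 + 0.52×55.845 + 2×28.085 + 6×15.999 = 217.175 g/mol, of which 35.971 g is Mg.
So Mg makes up 35.971/217.175 = 0.1656 of the mass, i.e. 16.56%.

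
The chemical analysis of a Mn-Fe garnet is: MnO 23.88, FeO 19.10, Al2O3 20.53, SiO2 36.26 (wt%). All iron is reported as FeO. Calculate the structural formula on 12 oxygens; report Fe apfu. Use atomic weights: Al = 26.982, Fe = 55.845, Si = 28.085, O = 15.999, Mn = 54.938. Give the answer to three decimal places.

1.322 Fe apfu

MnO: 23.88/70.937 = 0.33664 mol → 0.33664 mol Mn, 0.33664 mol O.
FeO: 19.10/71.844 = 0.26585 mol → 0.26585 mol Fe, 0.26585 mol O.
Al2O3: 20.53/101.961 = 0.20135 mol → 0.40270 mol Al, 0.60405 mol O.
SiO2: 36.26/60.083 = 0.60350 mol → 0.60350 mol Si, 1.20700 mol O.
Total oxygen = 2.41354 mol. Normalization factor = 12/2.41354 = 4.97195.
Fe per 12 O = 0.26585 × 4.97195 = 1.322.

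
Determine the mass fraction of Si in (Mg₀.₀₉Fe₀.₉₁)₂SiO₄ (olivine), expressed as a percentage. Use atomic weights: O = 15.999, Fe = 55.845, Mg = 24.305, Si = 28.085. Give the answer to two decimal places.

Molar mass of (Mg₀.₀₉Fe₀.₉₁)₂SiO₄: 0.18*24.305 + 1.82*55.845 + 1*28.085 + 4*15.999 = 198.094 g/mol.
Mass of Si per formula unit: 1 × 28.085 = 28.085 g.
Weight fraction Si = 28.085 / 198.094 = 0.1418.

14.18 wt%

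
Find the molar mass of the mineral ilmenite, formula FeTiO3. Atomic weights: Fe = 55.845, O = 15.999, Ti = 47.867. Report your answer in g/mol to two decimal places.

Fe: 1 × 55.845 = 55.8450
Ti: 1 × 47.867 = 47.8670
O: 3 × 15.999 = 47.9970
Summing the contributions gives the formula mass.

151.71 g/mol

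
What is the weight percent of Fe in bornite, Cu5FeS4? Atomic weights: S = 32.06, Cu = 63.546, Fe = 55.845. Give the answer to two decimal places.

11.13 mass %

M(Cu5FeS4) = 501.815 g/mol.
Fe contributes 1 × 55.845 = 55.845 g per mole.
55.845/501.815 = 0.1113 → 11.13%.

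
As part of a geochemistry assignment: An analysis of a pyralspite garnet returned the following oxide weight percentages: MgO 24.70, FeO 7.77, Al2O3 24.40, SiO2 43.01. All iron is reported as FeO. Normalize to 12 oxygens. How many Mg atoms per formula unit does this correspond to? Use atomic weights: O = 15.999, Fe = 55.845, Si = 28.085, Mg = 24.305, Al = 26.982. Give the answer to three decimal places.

2.562 Mg apfu

24.70 wt% MgO ÷ 40.304 g/mol = 0.61284 mol, giving 0.61284 Mg and 0.61284 O.
7.77 wt% FeO ÷ 71.844 g/mol = 0.10815 mol, giving 0.10815 Fe and 0.10815 O.
24.40 wt% Al2O3 ÷ 101.961 g/mol = 0.23931 mol, giving 0.47862 Al and 0.71793 O.
43.01 wt% SiO2 ÷ 60.083 g/mol = 0.71584 mol, giving 0.71584 Si and 1.43168 O.
Oxygen sums to 2.87060; scaling by 12/2.87060 = 4.18031 puts the formula on 12 O.
Mg: 0.61284 × 4.18031 = 2.562 atoms per formula unit.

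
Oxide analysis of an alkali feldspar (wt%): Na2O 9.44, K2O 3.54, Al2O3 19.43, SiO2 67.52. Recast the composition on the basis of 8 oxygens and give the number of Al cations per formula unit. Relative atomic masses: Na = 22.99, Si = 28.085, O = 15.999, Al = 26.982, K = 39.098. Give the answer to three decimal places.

1.013 Al apfu

Na2O: 9.44/61.979 = 0.15231 mol → 0.30462 mol Na, 0.15231 mol O.
K2O: 3.54/94.195 = 0.03758 mol → 0.07516 mol K, 0.03758 mol O.
Al2O3: 19.43/101.961 = 0.19056 mol → 0.38112 mol Al, 0.57168 mol O.
SiO2: 67.52/60.083 = 1.12378 mol → 1.12378 mol Si, 2.24756 mol O.
Total oxygen = 3.00913 mol. Normalization factor = 8/3.00913 = 2.65858.
Al per 8 O = 0.38112 × 2.65858 = 1.013.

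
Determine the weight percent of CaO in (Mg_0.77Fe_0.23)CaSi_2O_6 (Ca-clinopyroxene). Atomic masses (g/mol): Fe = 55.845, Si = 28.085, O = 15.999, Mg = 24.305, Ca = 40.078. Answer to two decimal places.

Molar mass of (Mg_0.77Fe_0.23)CaSi_2O_6 = 0.77*24.305 + 0.23*55.845 + 1*40.078 + 2*28.085 + 6*15.999 = 223.801 g/mol.
Each formula unit contains 1 Ca, equivalent to 1/1 = 1.0000 mol CaO.
M(CaO) = 1×40.078 + 1×15.999 = 56.077 g/mol.
Mass of CaO per formula unit = 1.0000 × 56.077 = 56.077 g.
CaO wt% = 56.077 / 223.801 × 100 = 25.06%.

25.06 wt%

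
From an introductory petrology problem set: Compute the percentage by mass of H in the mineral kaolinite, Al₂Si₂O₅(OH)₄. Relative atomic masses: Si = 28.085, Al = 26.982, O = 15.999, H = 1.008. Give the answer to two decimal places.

1.56 mass %

M(Al₂Si₂O₅(OH)₄) = 258.157 g/mol.
H contributes 4 × 1.008 = 4.032 g per mole.
4.032/258.157 = 0.0156 → 1.56%.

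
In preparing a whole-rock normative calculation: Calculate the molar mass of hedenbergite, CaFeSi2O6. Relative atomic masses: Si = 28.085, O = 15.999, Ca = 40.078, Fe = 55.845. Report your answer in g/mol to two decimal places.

M = 1·40.078 + 1·55.845 + 2·28.085 + 6·15.999

248.09 g/mol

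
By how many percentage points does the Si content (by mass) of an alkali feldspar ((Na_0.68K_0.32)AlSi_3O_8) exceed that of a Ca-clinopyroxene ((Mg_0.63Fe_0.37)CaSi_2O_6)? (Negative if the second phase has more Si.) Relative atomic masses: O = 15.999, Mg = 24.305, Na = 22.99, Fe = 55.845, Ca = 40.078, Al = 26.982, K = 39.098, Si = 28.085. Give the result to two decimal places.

First mineral: 84.255 g Si in 267.374 g formula = 31.51 wt% Si.
Second mineral: 56.170 g Si in 228.217 g formula = 24.61 wt% Si.
31.51% − 24.61% gives a difference of 6.90 percentage points.

6.90 percentage points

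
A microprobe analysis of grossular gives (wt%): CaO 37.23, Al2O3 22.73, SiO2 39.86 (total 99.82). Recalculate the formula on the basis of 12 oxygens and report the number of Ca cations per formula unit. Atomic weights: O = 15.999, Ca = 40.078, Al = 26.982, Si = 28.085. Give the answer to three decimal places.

CaO: 37.23/56.077 = 0.66391 mol → 0.66391 mol Ca, 0.66391 mol O.
Al2O3: 22.73/101.961 = 0.22293 mol → 0.44586 mol Al, 0.66879 mol O.
SiO2: 39.86/60.083 = 0.66342 mol → 0.66342 mol Si, 1.32684 mol O.
Total oxygen = 2.65954 mol. Normalization factor = 12/2.65954 = 4.51206.
Ca per 12 O = 0.66391 × 4.51206 = 2.996.

2.996 Ca apfu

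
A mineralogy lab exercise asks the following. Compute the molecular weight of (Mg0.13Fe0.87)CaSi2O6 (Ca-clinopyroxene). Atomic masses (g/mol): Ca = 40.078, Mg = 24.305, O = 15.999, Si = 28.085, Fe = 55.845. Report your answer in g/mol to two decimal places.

The formula mass is the sum 0.13·24.305 + 0.87·55.845 + 1·40.078 + 2·28.085 + 6·15.999.

243.99 g/mol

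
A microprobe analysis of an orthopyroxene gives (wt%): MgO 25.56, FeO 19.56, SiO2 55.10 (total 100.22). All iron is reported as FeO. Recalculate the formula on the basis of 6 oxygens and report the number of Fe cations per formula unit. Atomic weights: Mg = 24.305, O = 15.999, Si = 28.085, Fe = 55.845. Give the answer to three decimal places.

0.596 Fe apfu

MgO: 25.56/40.304 = 0.63418 mol → 0.63418 mol Mg, 0.63418 mol O.
FeO: 19.56/71.844 = 0.27226 mol → 0.27226 mol Fe, 0.27226 mol O.
SiO2: 55.10/60.083 = 0.91706 mol → 0.91706 mol Si, 1.83412 mol O.
Total oxygen = 2.74056 mol. Normalization factor = 6/2.74056 = 2.18933.
Fe per 6 O = 0.27226 × 2.18933 = 0.596.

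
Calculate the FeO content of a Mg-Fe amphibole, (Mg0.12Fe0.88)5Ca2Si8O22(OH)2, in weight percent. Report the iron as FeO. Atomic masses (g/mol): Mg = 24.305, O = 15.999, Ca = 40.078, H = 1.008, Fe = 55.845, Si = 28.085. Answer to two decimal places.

M((Mg0.12Fe0.88)5Ca2Si8O22(OH)2) = 951.129 g/mol; M(FeO) = 71.844 g/mol.
Moles FeO per formula unit = 4.40 Fe ÷ 1 = 4.4000.
FeO fraction = (4.4000 × 71.844) / 951.129 = 316.114/951.129 = 0.3324.

33.24 wt%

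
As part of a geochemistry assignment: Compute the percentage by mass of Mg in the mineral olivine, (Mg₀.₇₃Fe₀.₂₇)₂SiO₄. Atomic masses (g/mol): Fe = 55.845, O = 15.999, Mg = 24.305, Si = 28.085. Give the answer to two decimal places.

22.50 mass %

Molar mass of (Mg₀.₇₃Fe₀.₂₇)₂SiO₄: 1.46×24.305 + 0.54×55.845 + 1×28.085 + 4×15.999 = 157.723 g/mol.
Mass of Mg per formula unit: 1.46 × 24.305 = 35.485 g.
Weight fraction Mg = 35.485 / 157.723 = 0.2250.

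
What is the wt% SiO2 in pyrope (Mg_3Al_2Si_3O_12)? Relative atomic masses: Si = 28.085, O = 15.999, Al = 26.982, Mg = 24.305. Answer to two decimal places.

M(Mg_3Al_2Si_3O_12) = 403.122 g/mol; M(SiO2) = 60.083 g/mol.
Moles SiO2 per formula unit = 3 Si ÷ 1 = 3.0000.
SiO2 fraction = (3.0000 × 60.083) / 403.122 = 180.249/403.122 = 0.4471.

44.71 wt%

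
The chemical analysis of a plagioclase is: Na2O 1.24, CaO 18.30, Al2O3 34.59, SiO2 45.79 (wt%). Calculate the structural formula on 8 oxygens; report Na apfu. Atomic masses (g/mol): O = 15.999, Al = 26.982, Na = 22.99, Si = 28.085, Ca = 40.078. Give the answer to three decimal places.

0.111 Na apfu

Na2O: 1.24/61.979 = 0.02001 mol → 0.04002 mol Na, 0.02001 mol O.
CaO: 18.30/56.077 = 0.32634 mol → 0.32634 mol Ca, 0.32634 mol O.
Al2O3: 34.59/101.961 = 0.33925 mol → 0.67850 mol Al, 1.01775 mol O.
SiO2: 45.79/60.083 = 0.76211 mol → 0.76211 mol Si, 1.52422 mol O.
Total oxygen = 2.88832 mol. Normalization factor = 8/2.88832 = 2.76978.
Na per 8 O = 0.04002 × 2.76978 = 0.111.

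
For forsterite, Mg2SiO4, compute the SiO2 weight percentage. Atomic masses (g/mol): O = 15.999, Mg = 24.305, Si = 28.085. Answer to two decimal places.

Molar mass of Mg2SiO4 = 2×24.305 + 1×28.085 + 4×15.999 = 140.691 g/mol.
Each formula unit contains 1 Si, equivalent to 1/1 = 1.0000 mol SiO2.
M(SiO2) = 1×28.085 + 2×15.999 = 60.083 g/mol.
Mass of SiO2 per formula unit = 1.0000 × 60.083 = 60.083 g.
SiO2 wt% = 60.083 / 140.691 × 100 = 42.71%.

42.71 wt%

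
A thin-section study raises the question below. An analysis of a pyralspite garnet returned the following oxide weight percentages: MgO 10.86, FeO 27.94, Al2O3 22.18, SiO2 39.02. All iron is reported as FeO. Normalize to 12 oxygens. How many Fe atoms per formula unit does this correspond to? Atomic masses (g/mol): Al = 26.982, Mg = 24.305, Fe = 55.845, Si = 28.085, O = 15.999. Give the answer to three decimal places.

1.788 Fe apfu

MgO: 10.86/40.304 = 0.26945 mol → 0.26945 mol Mg, 0.26945 mol O.
FeO: 27.94/71.844 = 0.38890 mol → 0.38890 mol Fe, 0.38890 mol O.
Al2O3: 22.18/101.961 = 0.21753 mol → 0.43506 mol Al, 0.65259 mol O.
SiO2: 39.02/60.083 = 0.64943 mol → 0.64943 mol Si, 1.29886 mol O.
Total oxygen = 2.60980 mol. Normalization factor = 12/2.60980 = 4.59805.
Fe per 12 O = 0.38890 × 4.59805 = 1.788.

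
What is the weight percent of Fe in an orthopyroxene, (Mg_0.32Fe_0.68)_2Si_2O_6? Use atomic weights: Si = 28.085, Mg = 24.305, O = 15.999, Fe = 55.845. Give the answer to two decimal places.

31.17 mass %

Formula mass = 0.64·24.305 + 1.36·55.845 + 2·28.085 + 6·15.999 = 243.668 g/mol, of which 75.949 g is Fe.
So Fe makes up 75.949/243.668 = 0.3117 of the mass, i.e. 31.17%.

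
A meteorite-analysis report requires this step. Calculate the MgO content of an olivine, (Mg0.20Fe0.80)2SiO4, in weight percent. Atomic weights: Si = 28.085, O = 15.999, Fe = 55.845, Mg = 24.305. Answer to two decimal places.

8.43 wt%

M((Mg0.20Fe0.80)2SiO4) = 191.155 g/mol; M(MgO) = 40.304 g/mol.
Moles MgO per formula unit = 0.40 Mg ÷ 1 = 0.4000.
MgO fraction = (0.4000 × 40.304) / 191.155 = 16.122/191.155 = 0.0843.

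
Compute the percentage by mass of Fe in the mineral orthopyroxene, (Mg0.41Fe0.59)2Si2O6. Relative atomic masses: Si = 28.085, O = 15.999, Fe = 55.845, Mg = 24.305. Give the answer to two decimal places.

M((Mg0.41Fe0.59)2Si2O6) = 237.991 g/mol.
Fe contributes 1.18 × 55.845 = 65.897 g per mole.
65.897/237.991 = 0.2769 → 27.69%.

27.69 weight percent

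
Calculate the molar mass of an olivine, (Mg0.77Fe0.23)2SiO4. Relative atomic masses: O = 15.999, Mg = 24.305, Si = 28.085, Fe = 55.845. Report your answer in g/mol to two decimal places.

The formula mass is the sum 1.54(24.305) + 0.46(55.845) + 1(28.085) + 4(15.999).

155.20 g/mol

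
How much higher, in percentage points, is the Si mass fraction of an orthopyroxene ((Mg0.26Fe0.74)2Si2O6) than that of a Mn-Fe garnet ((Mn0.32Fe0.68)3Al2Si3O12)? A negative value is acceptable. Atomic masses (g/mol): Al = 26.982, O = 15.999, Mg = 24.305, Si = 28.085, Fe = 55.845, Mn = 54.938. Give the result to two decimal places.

5.74 percentage points

M((Mg0.26Fe0.74)2Si2O6) = 247.453 g/mol, so wt% Si = 56.170/247.453 × 100 = 22.70%.
M((Mn0.32Fe0.68)3Al2Si3O12) = 496.871 g/mol, so wt% Si = 84.255/496.871 × 100 = 16.96%.
22.70 − 16.96 = 5.74 pp.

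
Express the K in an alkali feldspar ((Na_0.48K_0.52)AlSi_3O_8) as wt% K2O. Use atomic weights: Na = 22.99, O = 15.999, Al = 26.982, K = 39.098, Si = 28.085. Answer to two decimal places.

Molar mass of (Na_0.48K_0.52)AlSi_3O_8 = 0.48·22.99 + 0.52·39.098 + 1·26.982 + 3·28.085 + 8·15.999 = 270.595 g/mol.
Each formula unit contains 0.52 K, equivalent to 0.52/2 = 0.2600 mol K2O.
M(K2O) = 2×39.098 + 1×15.999 = 94.195 g/mol.
Mass of K2O per formula unit = 0.2600 × 94.195 = 24.491 g.
K2O wt% = 24.491 / 270.595 × 100 = 9.05%.

9.05 wt%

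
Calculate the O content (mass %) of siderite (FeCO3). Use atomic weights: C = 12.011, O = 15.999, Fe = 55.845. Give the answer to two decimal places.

41.43 mass %

Formula mass = 1×55.845 + 1×12.011 + 3×15.999 = 115.853 g/mol, of which 47.997 g is O.
So O makes up 47.997/115.853 = 0.4143 of the mass, i.e. 41.43%.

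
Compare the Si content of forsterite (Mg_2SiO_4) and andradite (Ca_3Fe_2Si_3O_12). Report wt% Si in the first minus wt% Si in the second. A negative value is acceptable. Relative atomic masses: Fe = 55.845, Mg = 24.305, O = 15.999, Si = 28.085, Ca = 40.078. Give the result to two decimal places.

First mineral: 28.085 g Si in 140.691 g formula = 19.96 wt% Si.
Second mineral: 84.255 g Si in 508.167 g formula = 16.58 wt% Si.
19.96% − 16.58% gives a difference of 3.38 percentage points.

3.38 percentage points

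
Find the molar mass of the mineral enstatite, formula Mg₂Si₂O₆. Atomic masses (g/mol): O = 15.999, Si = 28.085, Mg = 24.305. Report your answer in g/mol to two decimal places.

200.77 g/mol

Mg: 2 × 24.305 = 48.6100
Si: 2 × 28.085 = 56.1700
O: 6 × 15.999 = 95.9940
Summing the contributions gives the formula mass.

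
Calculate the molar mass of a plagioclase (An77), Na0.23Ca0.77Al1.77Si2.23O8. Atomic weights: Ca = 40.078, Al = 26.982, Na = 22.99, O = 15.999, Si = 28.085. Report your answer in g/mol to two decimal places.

M = 0.23*22.99 + 0.77*40.078 + 1.77*26.982 + 2.23*28.085 + 8*15.999

274.53 g/mol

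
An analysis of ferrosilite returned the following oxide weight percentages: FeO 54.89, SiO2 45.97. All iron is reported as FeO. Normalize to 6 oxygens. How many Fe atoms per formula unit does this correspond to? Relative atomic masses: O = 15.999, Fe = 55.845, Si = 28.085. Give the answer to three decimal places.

FeO: 54.89/71.844 = 0.76402 mol → 0.76402 mol Fe, 0.76402 mol O.
SiO2: 45.97/60.083 = 0.76511 mol → 0.76511 mol Si, 1.53022 mol O.
Total oxygen = 2.29424 mol. Normalization factor = 6/2.29424 = 2.61525.
Fe per 6 O = 0.76402 × 2.61525 = 1.998.

1.998 Fe apfu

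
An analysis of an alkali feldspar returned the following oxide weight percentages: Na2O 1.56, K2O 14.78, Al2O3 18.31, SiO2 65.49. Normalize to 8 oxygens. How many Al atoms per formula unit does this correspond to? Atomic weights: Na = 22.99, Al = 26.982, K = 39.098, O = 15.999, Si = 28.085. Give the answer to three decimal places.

0.991 Al apfu

Na2O: 1.56/61.979 = 0.02517 mol → 0.05034 mol Na, 0.02517 mol O.
K2O: 14.78/94.195 = 0.15691 mol → 0.31382 mol K, 0.15691 mol O.
Al2O3: 18.31/101.961 = 0.17958 mol → 0.35916 mol Al, 0.53874 mol O.
SiO2: 65.49/60.083 = 1.08999 mol → 1.08999 mol Si, 2.17998 mol O.
Total oxygen = 2.90080 mol. Normalization factor = 8/2.90080 = 2.75786.
Al per 8 O = 0.35916 × 2.75786 = 0.991.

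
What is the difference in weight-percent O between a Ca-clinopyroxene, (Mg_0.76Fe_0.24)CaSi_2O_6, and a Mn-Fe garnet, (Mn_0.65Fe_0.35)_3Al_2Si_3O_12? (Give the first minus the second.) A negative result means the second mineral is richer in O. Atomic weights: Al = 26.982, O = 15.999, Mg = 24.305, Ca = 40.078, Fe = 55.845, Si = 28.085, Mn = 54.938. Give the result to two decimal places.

First mineral: 95.994 g O in 224.117 g formula = 42.83 wt% O.
Second mineral: 191.988 g O in 495.973 g formula = 38.71 wt% O.
42.83% − 38.71% gives a difference of 4.12 percentage points.

4.12 percentage points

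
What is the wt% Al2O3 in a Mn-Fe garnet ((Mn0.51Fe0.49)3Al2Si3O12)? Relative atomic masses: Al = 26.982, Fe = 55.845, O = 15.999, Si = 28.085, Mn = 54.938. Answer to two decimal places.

Molar mass of (Mn0.51Fe0.49)3Al2Si3O12 = 1.53×54.938 + 1.47×55.845 + 2×26.982 + 3×28.085 + 12×15.999 = 496.354 g/mol.
Each formula unit contains 2 Al, equivalent to 2/2 = 1.0000 mol Al2O3.
M(Al2O3) = 2×26.982 + 3×15.999 = 101.961 g/mol.
Mass of Al2O3 per formula unit = 1.0000 × 101.961 = 101.961 g.
Al2O3 wt% = 101.961 / 496.354 × 100 = 20.54%.

20.54 wt%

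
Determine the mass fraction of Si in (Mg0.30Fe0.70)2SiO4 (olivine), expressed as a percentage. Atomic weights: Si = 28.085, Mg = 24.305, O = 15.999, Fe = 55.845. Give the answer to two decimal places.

15.19 weight percent

M((Mg0.30Fe0.70)2SiO4) = 184.847 g/mol.
Si contributes 1 × 28.085 = 28.085 g per mole.
28.085/184.847 = 0.1519 → 15.19%.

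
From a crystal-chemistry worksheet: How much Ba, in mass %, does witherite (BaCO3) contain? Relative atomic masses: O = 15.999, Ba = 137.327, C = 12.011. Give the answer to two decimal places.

Molar mass of BaCO3: 1·137.327 + 1·12.011 + 3·15.999 = 197.335 g/mol.
Mass of Ba per formula unit: 1 × 137.327 = 137.327 g.
Weight fraction Ba = 137.327 / 197.335 = 0.6959.

69.59 mass %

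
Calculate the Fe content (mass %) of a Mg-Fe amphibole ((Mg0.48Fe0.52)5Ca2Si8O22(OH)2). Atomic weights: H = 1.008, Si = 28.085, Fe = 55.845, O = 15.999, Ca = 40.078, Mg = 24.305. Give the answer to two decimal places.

Molar mass of (Mg0.48Fe0.52)5Ca2Si8O22(OH)2: 2.40·24.305 + 2.60·55.845 + 2·40.078 + 8·28.085 + 24·15.999 + 2·1.008 = 894.357 g/mol.
Mass of Fe per formula unit: 2.60 × 55.845 = 145.197 g.
Weight fraction Fe = 145.197 / 894.357 = 0.1623.

16.23 mass %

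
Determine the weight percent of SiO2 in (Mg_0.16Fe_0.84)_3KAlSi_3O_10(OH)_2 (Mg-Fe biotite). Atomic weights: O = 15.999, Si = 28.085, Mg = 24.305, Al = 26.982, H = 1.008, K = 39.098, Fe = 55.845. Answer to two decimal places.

M((Mg_0.16Fe_0.84)_3KAlSi_3O_10(OH)_2) = 496.735 g/mol; M(SiO2) = 60.083 g/mol.
Moles SiO2 per formula unit = 3 Si ÷ 1 = 3.0000.
SiO2 fraction = (3.0000 × 60.083) / 496.735 = 180.249/496.735 = 0.3629.

36.29 wt%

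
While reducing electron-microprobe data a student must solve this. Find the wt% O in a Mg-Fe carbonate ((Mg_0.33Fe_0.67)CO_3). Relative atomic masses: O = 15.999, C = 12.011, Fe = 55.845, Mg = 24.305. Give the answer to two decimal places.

M((Mg_0.33Fe_0.67)CO_3) = 105.445 g/mol.
O contributes 3 × 15.999 = 47.997 g per mole.
47.997/105.445 = 0.4552 → 45.52%.

45.52 mass %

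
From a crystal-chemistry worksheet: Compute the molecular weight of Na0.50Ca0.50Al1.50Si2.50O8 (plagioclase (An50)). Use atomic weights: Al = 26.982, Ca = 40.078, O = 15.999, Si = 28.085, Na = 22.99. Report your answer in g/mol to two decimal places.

270.21 g/mol

The formula mass is the sum 0.50(22.99) + 0.50(40.078) + 1.50(26.982) + 2.50(28.085) + 8(15.999).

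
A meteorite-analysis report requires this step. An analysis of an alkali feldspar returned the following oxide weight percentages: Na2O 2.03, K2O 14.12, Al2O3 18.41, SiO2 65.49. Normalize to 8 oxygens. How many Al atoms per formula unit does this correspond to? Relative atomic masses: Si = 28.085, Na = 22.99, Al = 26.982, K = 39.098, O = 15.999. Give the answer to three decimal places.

0.995 Al apfu

Na2O (M=61.979): mol = 0.03275; Na = 0.06550, O = 0.03275.
K2O (M=94.195): mol = 0.14990; K = 0.29980, O = 0.14990.
Al2O3 (M=101.961): mol = 0.18056; Al = 0.36112, O = 0.54168.
SiO2 (M=60.083): mol = 1.08999; Si = 1.08999, O = 2.17998.
ΣO = 2.90431; factor = 8/ΣO = 2.75453.
Al apfu = 0.36112 × 2.75453 = 0.995.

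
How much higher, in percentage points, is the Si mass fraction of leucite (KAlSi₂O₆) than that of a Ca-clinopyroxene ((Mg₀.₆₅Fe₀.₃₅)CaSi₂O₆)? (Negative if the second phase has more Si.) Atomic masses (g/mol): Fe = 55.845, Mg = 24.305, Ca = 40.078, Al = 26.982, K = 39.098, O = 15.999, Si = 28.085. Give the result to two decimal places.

1.06 percentage points

M(KAlSi₂O₆) = 218.244 g/mol, so wt% Si = 56.170/218.244 × 100 = 25.74%.
M((Mg₀.₆₅Fe₀.₃₅)CaSi₂O₆) = 227.586 g/mol, so wt% Si = 56.170/227.586 × 100 = 24.68%.
25.74 − 24.68 = 1.06 pp.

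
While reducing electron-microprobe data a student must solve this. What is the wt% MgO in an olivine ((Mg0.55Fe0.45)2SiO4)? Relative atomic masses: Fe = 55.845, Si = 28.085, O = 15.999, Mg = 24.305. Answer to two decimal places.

Formula mass = 169.077 g/mol.
1.10 Mg → 1.1000 mol MgO per formula unit; M(MgO) = 40.304, so MgO mass = 44.334 g.
44.334/169.077 × 100 = 26.22 wt%.

26.22 wt%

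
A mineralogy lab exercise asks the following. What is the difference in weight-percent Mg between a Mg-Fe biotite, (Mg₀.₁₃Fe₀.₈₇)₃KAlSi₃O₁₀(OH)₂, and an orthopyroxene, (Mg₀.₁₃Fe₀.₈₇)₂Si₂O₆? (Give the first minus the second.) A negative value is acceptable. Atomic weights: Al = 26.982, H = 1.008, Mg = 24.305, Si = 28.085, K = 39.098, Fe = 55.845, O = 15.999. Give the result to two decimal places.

First mineral: 9.479 g Mg in 499.573 g formula = 1.90 wt% Mg.
Second mineral: 6.319 g Mg in 255.654 g formula = 2.47 wt% Mg.
1.90% − 2.47% gives a difference of -0.57 percentage points.

-0.57 percentage points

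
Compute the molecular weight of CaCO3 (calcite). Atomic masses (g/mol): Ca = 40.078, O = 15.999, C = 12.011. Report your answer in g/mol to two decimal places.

100.09 g/mol

Ca: 1 × 40.078 = 40.0780
C: 1 × 12.011 = 12.0110
O: 3 × 15.999 = 47.9970
Summing the contributions gives the formula mass.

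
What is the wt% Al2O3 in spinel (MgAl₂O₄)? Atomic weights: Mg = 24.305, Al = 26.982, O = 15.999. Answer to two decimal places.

Molar mass of MgAl₂O₄ = 1·24.305 + 2·26.982 + 4·15.999 = 142.265 g/mol.
Each formula unit contains 2 Al, equivalent to 2/2 = 1.0000 mol Al2O3.
M(Al2O3) = 2×26.982 + 3×15.999 = 101.961 g/mol.
Mass of Al2O3 per formula unit = 1.0000 × 101.961 = 101.961 g.
Al2O3 wt% = 101.961 / 142.265 × 100 = 71.67%.

71.67 wt%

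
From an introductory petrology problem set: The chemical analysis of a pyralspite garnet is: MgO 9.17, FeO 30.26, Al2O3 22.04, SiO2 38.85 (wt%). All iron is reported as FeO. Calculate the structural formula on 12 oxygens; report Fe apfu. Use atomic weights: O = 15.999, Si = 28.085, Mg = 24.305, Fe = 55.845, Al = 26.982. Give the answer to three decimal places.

1.951 Fe apfu

MgO: 9.17/40.304 = 0.22752 mol → 0.22752 mol Mg, 0.22752 mol O.
FeO: 30.26/71.844 = 0.42119 mol → 0.42119 mol Fe, 0.42119 mol O.
Al2O3: 22.04/101.961 = 0.21616 mol → 0.43232 mol Al, 0.64848 mol O.
SiO2: 38.85/60.083 = 0.64661 mol → 0.64661 mol Si, 1.29322 mol O.
Total oxygen = 2.59041 mol. Normalization factor = 12/2.59041 = 4.63247.
Fe per 12 O = 0.42119 × 4.63247 = 1.951.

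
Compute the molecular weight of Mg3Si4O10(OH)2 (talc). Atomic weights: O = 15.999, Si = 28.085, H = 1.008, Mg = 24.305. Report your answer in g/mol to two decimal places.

379.26 g/mol

Mg: 3 × 24.305 = 72.9150
Si: 4 × 28.085 = 112.3400
O: 12 × 15.999 = 191.9880
H: 2 × 1.008 = 2.0160
Summing the contributions gives the formula mass.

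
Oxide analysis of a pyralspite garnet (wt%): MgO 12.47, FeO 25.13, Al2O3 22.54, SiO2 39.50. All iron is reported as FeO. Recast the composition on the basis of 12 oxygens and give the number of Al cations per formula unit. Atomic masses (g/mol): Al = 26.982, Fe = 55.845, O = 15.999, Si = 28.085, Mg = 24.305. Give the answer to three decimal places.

2.012 Al apfu

12.47 wt% MgO ÷ 40.304 g/mol = 0.30940 mol, giving 0.30940 Mg and 0.30940 O.
25.13 wt% FeO ÷ 71.844 g/mol = 0.34979 mol, giving 0.34979 Fe and 0.34979 O.
22.54 wt% Al2O3 ÷ 101.961 g/mol = 0.22106 mol, giving 0.44212 Al and 0.66318 O.
39.50 wt% SiO2 ÷ 60.083 g/mol = 0.65742 mol, giving 0.65742 Si and 1.31484 O.
Oxygen sums to 2.63721; scaling by 12/2.63721 = 4.55026 puts the formula on 12 O.
Al: 0.44212 × 4.55026 = 2.012 atoms per formula unit.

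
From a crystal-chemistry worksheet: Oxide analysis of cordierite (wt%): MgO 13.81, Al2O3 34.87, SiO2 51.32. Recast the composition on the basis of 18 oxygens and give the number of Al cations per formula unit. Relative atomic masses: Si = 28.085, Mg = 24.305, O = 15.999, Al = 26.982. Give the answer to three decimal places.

4.001 Al apfu

13.81 wt% MgO ÷ 40.304 g/mol = 0.34265 mol, giving 0.34265 Mg and 0.34265 O.
34.87 wt% Al2O3 ÷ 101.961 g/mol = 0.34199 mol, giving 0.68398 Al and 1.02597 O.
51.32 wt% SiO2 ÷ 60.083 g/mol = 0.85415 mol, giving 0.85415 Si and 1.70830 O.
Oxygen sums to 3.07692; scaling by 18/3.07692 = 5.85001 puts the formula on 18 O.
Al: 0.68398 × 5.85001 = 4.001 atoms per formula unit.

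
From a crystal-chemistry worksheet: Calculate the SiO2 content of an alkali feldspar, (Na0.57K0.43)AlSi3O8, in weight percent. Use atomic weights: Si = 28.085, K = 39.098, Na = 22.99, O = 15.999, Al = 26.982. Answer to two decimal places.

Molar mass of (Na0.57K0.43)AlSi3O8 = 0.57×22.99 + 0.43×39.098 + 1×26.982 + 3×28.085 + 8×15.999 = 269.145 g/mol.
Each formula unit contains 3 Si, equivalent to 3/1 = 3.0000 mol SiO2.
M(SiO2) = 1×28.085 + 2×15.999 = 60.083 g/mol.
Mass of SiO2 per formula unit = 3.0000 × 60.083 = 180.249 g.
SiO2 wt% = 180.249 / 269.145 × 100 = 66.97%.

66.97 wt%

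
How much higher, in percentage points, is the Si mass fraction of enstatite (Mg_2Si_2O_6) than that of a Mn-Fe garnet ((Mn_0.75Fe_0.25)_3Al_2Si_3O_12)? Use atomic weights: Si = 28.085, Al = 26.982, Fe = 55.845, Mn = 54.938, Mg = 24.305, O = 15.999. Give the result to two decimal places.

M(Mg_2Si_2O_6) = 200.774 g/mol, so wt% Si = 56.170/200.774 × 100 = 27.98%.
M((Mn_0.75Fe_0.25)_3Al_2Si_3O_12) = 495.701 g/mol, so wt% Si = 84.255/495.701 × 100 = 17.00%.
27.98 − 17.00 = 10.98 pp.

10.98 percentage points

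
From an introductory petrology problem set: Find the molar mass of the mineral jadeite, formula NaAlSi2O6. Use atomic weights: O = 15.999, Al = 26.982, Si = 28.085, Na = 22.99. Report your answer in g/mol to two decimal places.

Na: 1 × 22.99 = 22.9900
Al: 1 × 26.982 = 26.9820
Si: 2 × 28.085 = 56.1700
O: 6 × 15.999 = 95.9940
Summing the contributions gives the formula mass.

202.14 g/mol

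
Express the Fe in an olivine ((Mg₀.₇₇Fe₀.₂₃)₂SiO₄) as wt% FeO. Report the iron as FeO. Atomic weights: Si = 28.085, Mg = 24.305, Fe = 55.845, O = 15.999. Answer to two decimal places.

21.29 wt%

M((Mg₀.₇₇Fe₀.₂₃)₂SiO₄) = 155.199 g/mol; M(FeO) = 71.844 g/mol.
Moles FeO per formula unit = 0.46 Fe ÷ 1 = 0.4600.
FeO fraction = (0.4600 × 71.844) / 155.199 = 33.048/155.199 = 0.2129.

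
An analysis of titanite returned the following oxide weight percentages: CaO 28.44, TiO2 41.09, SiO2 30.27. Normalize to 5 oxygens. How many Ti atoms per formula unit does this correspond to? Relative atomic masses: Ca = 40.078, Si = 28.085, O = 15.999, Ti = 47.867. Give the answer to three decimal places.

1.011 Ti apfu

CaO (M=56.077): mol = 0.50716; Ca = 0.50716, O = 0.50716.
TiO2 (M=79.865): mol = 0.51449; Ti = 0.51449, O = 1.02898.
SiO2 (M=60.083): mol = 0.50380; Si = 0.50380, O = 1.00760.
ΣO = 2.54374; factor = 5/ΣO = 1.96561.
Ti apfu = 0.51449 × 1.96561 = 1.011.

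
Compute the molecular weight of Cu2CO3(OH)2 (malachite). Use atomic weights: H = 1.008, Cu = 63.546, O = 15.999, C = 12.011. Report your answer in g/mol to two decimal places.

M = 2*63.546 + 1*12.011 + 5*15.999 + 2*1.008

221.11 g/mol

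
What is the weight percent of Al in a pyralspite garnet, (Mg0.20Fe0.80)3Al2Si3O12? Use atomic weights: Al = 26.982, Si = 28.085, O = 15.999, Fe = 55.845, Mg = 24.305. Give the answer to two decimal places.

11.27 mass %

M((Mg0.20Fe0.80)3Al2Si3O12) = 478.818 g/mol.
Al contributes 2 × 26.982 = 53.964 g per mole.
53.964/478.818 = 0.1127 → 11.27%.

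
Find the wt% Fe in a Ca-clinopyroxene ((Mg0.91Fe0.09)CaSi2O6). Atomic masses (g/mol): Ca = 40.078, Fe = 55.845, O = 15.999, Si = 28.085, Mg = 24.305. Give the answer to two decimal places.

Formula mass = 0.91*24.305 + 0.09*55.845 + 1*40.078 + 2*28.085 + 6*15.999 = 219.386 g/mol, of which 5.026 g is Fe.
So Fe makes up 5.026/219.386 = 0.0229 of the mass, i.e. 2.29%.

2.29 mass %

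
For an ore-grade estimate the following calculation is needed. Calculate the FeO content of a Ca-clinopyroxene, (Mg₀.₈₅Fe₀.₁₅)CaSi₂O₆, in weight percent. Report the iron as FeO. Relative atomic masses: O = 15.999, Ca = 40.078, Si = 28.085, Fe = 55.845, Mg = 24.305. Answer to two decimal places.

4.87 wt%

Formula mass = 221.278 g/mol.
0.15 Fe → 0.1500 mol FeO per formula unit; M(FeO) = 71.844, so FeO mass = 10.777 g.
10.777/221.278 × 100 = 4.87 wt%.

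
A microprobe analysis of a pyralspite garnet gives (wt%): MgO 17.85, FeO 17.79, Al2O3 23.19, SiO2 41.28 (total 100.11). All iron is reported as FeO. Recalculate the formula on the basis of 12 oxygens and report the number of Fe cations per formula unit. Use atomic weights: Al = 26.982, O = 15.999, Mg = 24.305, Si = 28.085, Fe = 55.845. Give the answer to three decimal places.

1.082 Fe apfu

MgO (M=40.304): mol = 0.44288; Mg = 0.44288, O = 0.44288.
FeO (M=71.844): mol = 0.24762; Fe = 0.24762, O = 0.24762.
Al2O3 (M=101.961): mol = 0.22744; Al = 0.45488, O = 0.68232.
SiO2 (M=60.083): mol = 0.68705; Si = 0.68705, O = 1.37410.
ΣO = 2.74692; factor = 12/ΣO = 4.36853.
Fe apfu = 0.24762 × 4.36853 = 1.082.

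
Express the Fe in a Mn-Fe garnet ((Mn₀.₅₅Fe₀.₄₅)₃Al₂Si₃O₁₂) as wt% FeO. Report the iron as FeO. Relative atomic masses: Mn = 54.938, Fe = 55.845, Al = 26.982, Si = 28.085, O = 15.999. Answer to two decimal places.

19.54 wt%

Formula mass = 496.245 g/mol.
1.35 Fe → 1.3500 mol FeO per formula unit; M(FeO) = 71.844, so FeO mass = 96.989 g.
96.989/496.245 × 100 = 19.54 wt%.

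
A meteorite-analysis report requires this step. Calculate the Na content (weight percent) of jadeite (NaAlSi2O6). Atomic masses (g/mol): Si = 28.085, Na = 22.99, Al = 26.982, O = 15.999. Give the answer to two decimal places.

Formula mass = 1·22.99 + 1·26.982 + 2·28.085 + 6·15.999 = 202.136 g/mol, of which 22.990 g is Na.
So Na makes up 22.990/202.136 = 0.1137 of the mass, i.e. 11.37%.

11.37 weight percent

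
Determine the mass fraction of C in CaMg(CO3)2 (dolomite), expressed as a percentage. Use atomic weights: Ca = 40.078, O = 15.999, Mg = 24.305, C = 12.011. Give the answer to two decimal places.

13.03 mass %

Molar mass of CaMg(CO3)2: 1·40.078 + 1·24.305 + 2·12.011 + 6·15.999 = 184.399 g/mol.
Mass of C per formula unit: 2 × 12.011 = 24.022 g.
Weight fraction C = 24.022 / 184.399 = 0.1303.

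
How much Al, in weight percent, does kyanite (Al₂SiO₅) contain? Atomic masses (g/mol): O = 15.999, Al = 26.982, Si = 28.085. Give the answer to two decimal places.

33.30 weight percent

Formula mass = 2·26.982 + 1·28.085 + 5·15.999 = 162.044 g/mol, of which 53.964 g is Al.
So Al makes up 53.964/162.044 = 0.3330 of the mass, i.e. 33.30%.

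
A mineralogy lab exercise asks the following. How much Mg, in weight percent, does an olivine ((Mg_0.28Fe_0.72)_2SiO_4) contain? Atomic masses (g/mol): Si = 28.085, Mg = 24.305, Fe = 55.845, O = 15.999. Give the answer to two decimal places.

Formula mass = 0.56×24.305 + 1.44×55.845 + 1×28.085 + 4×15.999 = 186.109 g/mol, of which 13.611 g is Mg.
So Mg makes up 13.611/186.109 = 0.0731 of the mass, i.e. 7.31%.

7.31 weight percent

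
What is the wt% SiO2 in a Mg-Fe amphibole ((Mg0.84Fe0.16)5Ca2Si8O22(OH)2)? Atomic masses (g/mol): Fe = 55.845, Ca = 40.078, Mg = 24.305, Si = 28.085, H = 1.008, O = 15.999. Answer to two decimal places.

57.39 wt%

Formula mass = 837.585 g/mol.
8 Si → 8.0000 mol SiO2 per formula unit; M(SiO2) = 60.083, so SiO2 mass = 480.664 g.
480.664/837.585 × 100 = 57.39 wt%.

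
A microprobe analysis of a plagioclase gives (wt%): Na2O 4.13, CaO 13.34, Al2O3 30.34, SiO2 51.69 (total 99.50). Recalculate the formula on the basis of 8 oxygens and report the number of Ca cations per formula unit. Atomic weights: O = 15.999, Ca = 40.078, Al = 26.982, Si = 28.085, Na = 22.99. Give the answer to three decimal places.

Na2O: 4.13/61.979 = 0.06664 mol → 0.13328 mol Na, 0.06664 mol O.
CaO: 13.34/56.077 = 0.23789 mol → 0.23789 mol Ca, 0.23789 mol O.
Al2O3: 30.34/101.961 = 0.29756 mol → 0.59512 mol Al, 0.89268 mol O.
SiO2: 51.69/60.083 = 0.86031 mol → 0.86031 mol Si, 1.72062 mol O.
Total oxygen = 2.91783 mol. Normalization factor = 8/2.91783 = 2.74176.
Ca per 8 O = 0.23789 × 2.74176 = 0.652.

0.652 Ca apfu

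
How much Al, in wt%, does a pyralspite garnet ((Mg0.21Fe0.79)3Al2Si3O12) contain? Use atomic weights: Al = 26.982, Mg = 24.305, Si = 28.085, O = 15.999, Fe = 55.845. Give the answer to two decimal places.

11.29 wt%

M((Mg0.21Fe0.79)3Al2Si3O12) = 477.872 g/mol.
Al contributes 2 × 26.982 = 53.964 g per mole.
53.964/477.872 = 0.1129 → 11.29%.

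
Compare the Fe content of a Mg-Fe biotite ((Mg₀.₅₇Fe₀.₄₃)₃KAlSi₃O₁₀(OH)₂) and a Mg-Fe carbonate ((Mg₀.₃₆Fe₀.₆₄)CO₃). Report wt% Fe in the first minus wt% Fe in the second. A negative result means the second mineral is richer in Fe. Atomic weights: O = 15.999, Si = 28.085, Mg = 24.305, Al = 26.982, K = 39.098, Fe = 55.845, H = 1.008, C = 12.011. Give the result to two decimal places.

-18.47 percentage points

Fe in (Mg₀.₅₇Fe₀.₄₃)₃KAlSi₃O₁₀(OH)₂: molar mass 457.941 g/mol; 1.29×55.845 = 72.040 g → 15.73 wt%.
Fe in (Mg₀.₃₆Fe₀.₆₄)CO₃: molar mass 104.499 g/mol; 0.64×55.845 = 35.741 g → 34.20 wt%.
Difference = 15.73 − 34.20 = -18.47 percentage points.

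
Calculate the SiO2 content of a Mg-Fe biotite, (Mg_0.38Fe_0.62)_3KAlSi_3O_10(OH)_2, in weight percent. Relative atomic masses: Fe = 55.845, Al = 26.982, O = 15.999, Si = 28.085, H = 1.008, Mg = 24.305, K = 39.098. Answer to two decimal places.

M((Mg_0.38Fe_0.62)_3KAlSi_3O_10(OH)_2) = 475.918 g/mol; M(SiO2) = 60.083 g/mol.
Moles SiO2 per formula unit = 3 Si ÷ 1 = 3.0000.
SiO2 fraction = (3.0000 × 60.083) / 475.918 = 180.249/475.918 = 0.3787.

37.87 wt%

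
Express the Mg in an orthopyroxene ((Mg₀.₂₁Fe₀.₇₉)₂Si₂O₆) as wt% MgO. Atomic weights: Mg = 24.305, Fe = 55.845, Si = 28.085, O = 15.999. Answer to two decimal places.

6.75 wt%

Formula mass = 250.607 g/mol.
0.42 Mg → 0.4200 mol MgO per formula unit; M(MgO) = 40.304, so MgO mass = 16.928 g.
16.928/250.607 × 100 = 6.75 wt%.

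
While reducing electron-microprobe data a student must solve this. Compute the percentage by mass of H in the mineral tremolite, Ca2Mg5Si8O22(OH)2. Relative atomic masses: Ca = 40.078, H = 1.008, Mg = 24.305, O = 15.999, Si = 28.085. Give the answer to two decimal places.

0.25 wt%

M(Ca2Mg5Si8O22(OH)2) = 812.353 g/mol.
H contributes 2 × 1.008 = 2.016 g per mole.
2.016/812.353 = 0.0025 → 0.25%.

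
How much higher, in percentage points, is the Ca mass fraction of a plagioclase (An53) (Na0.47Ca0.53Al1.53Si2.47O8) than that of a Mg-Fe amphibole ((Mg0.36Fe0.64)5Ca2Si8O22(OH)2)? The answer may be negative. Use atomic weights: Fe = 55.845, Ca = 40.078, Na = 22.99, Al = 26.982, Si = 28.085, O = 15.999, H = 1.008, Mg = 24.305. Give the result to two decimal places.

Ca in Na0.47Ca0.53Al1.53Si2.47O8: molar mass 270.691 g/mol; 0.53×40.078 = 21.241 g → 7.85 wt%.
Ca in (Mg0.36Fe0.64)5Ca2Si8O22(OH)2: molar mass 913.281 g/mol; 2×40.078 = 80.156 g → 8.78 wt%.
Difference = 7.85 − 8.78 = -0.93 percentage points.

-0.93 percentage points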